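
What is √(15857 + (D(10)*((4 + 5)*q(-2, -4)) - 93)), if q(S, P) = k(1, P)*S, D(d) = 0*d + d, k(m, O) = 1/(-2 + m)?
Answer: 2*√3986 ≈ 126.27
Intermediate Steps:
D(d) = d (D(d) = 0 + d = d)
q(S, P) = -S (q(S, P) = S/(-2 + 1) = S/(-1) = -S)
√(15857 + (D(10)*((4 + 5)*q(-2, -4)) - 93)) = √(15857 + (10*((4 + 5)*(-1*(-2))) - 93)) = √(15857 + (10*(9*2) - 93)) = √(15857 + (10*18 - 93)) = √(15857 + (180 - 93)) = √(15857 + 87) = √15944 = 2*√3986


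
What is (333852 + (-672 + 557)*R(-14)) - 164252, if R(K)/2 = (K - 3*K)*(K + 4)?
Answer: 234000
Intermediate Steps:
R(K) = -4*K*(4 + K) (R(K) = 2*((K - 3*K)*(K + 4)) = 2*((-2*K)*(4 + K)) = 2*(-2*K*(4 + K)) = -4*K*(4 + K))
(333852 + (-672 + 557)*R(-14)) - 164252 = (333852 + (-672 + 557)*(-4*(-14)*(4 - 14))) - 164252 = (333852 - (-460)*(-14)*(-10)) - 164252 = (333852 - 115*(-560)) - 164252 = (333852 + 64400) - 164252 = 398252 - 164252 = 234000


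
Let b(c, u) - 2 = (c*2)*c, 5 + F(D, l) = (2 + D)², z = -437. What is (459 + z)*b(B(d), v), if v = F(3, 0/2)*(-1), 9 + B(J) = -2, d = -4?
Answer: 5368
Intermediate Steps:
B(J) = -11 (B(J) = -9 - 2 = -11)
F(D, l) = -5 + (2 + D)²
v = -20 (v = (-5 + (2 + 3)²)*(-1) = (-5 + 5²)*(-1) = (-5 + 25)*(-1) = 20*(-1) = -20)
b(c, u) = 2 + 2*c² (b(c, u) = 2 + (c*2)*c = 2 + (2*c)*c = 2 + 2*c²)
(459 + z)*b(B(d), v) = (459 - 437)*(2 + 2*(-11)²) = 22*(2 + 2*121) = 22*(2 + 242) = 22*244 = 5368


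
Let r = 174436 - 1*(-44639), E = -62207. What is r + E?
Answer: 156868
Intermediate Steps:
r = 219075 (r = 174436 + 44639 = 219075)
r + E = 219075 - 62207 = 156868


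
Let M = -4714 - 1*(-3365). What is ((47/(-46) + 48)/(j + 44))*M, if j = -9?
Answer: -2915189/1610 ≈ -1810.7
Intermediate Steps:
M = -1349 (M = -4714 + 3365 = -1349)
((47/(-46) + 48)/(j + 44))*M = ((47/(-46) + 48)/(-9 + 44))*(-1349) = ((47*(-1/46) + 48)/35)*(-1349) = ((-47/46 + 48)*(1/35))*(-1349) = ((2161/46)*(1/35))*(-1349) = (2161/1610)*(-1349) = -2915189/1610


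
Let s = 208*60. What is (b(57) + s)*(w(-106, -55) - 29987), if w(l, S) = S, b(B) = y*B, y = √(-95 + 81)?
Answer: -374924160 - 1712394*I*√14 ≈ -3.7492e+8 - 6.4072e+6*I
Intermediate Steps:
y = I*√14 (y = √(-14) = I*√14 ≈ 3.7417*I)
b(B) = I*B*√14 (b(B) = (I*√14)*B = I*B*√14)
s = 12480
(b(57) + s)*(w(-106, -55) - 29987) = (I*57*√14 + 12480)*(-55 - 29987) = (57*I*√14 + 12480)*(-30042) = (12480 + 57*I*√14)*(-30042) = -374924160 - 1712394*I*√14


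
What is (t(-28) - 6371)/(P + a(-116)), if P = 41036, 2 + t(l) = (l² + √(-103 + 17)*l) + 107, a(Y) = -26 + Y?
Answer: -2741/20447 - 2*I*√86/2921 ≈ -0.13405 - 0.0063496*I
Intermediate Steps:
t(l) = 105 + l² + I*l*√86 (t(l) = -2 + ((l² + √(-103 + 17)*l) + 107) = -2 + ((l² + √(-86)*l) + 107) = -2 + ((l² + (I*√86)*l) + 107) = -2 + ((l² + I*l*√86) + 107) = -2 + (107 + l² + I*l*√86) = 105 + l² + I*l*√86)
(t(-28) - 6371)/(P + a(-116)) = ((105 + (-28)² + I*(-28)*√86) - 6371)/(41036 + (-26 - 116)) = ((105 + 784 - 28*I*√86) - 6371)/(41036 - 142) = ((889 - 28*I*√86) - 6371)/40894 = (-5482 - 28*I*√86)*(1/40894) = -2741/20447 - 2*I*√86/2921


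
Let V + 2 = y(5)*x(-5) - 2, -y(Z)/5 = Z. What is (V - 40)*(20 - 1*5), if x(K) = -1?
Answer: -285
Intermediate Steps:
y(Z) = -5*Z
V = 21 (V = -2 + (-5*5*(-1) - 2) = -2 + (-25*(-1) - 2) = -2 + (25 - 2) = -2 + 23 = 21)
(V - 40)*(20 - 1*5) = (21 - 40)*(20 - 1*5) = -19*(20 - 5) = -19*15 = -285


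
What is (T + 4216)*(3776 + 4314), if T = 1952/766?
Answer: 13071045360/383 ≈ 3.4128e+7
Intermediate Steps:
T = 976/383 (T = 1952*(1/766) = 976/383 ≈ 2.5483)
(T + 4216)*(3776 + 4314) = (976/383 + 4216)*(3776 + 4314) = (1615704/383)*8090 = 13071045360/383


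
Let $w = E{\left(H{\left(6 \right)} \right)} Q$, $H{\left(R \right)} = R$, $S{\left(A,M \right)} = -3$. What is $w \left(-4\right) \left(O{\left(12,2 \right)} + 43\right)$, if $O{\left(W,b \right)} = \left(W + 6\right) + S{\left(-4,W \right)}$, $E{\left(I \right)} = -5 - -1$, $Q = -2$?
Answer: $-1856$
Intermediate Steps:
$E{\left(I \right)} = -4$ ($E{\left(I \right)} = -5 + 1 = -4$)
$w = 8$ ($w = \left(-4\right) \left(-2\right) = 8$)
$O{\left(W,b \right)} = 3 + W$ ($O{\left(W,b \right)} = \left(W + 6\right) - 3 = \left(6 + W\right) - 3 = 3 + W$)
$w \left(-4\right) \left(O{\left(12,2 \right)} + 43\right) = 8 \left(-4\right) \left(\left(3 + 12\right) + 43\right) = - 32 \left(15 + 43\right) = \left(-32\right) 58 = -1856$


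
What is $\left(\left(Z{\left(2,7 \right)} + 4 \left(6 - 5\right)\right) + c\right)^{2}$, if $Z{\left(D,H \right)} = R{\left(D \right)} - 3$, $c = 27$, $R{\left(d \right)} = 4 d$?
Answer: $1296$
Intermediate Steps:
$Z{\left(D,H \right)} = -3 + 4 D$ ($Z{\left(D,H \right)} = 4 D - 3 = -3 + 4 D$)
$\left(\left(Z{\left(2,7 \right)} + 4 \left(6 - 5\right)\right) + c\right)^{2} = \left(\left(\left(-3 + 4 \cdot 2\right) + 4 \left(6 - 5\right)\right) + 27\right)^{2} = \left(\left(\left(-3 + 8\right) + 4 \cdot 1\right) + 27\right)^{2} = \left(\left(5 + 4\right) + 27\right)^{2} = \left(9 + 27\right)^{2} = 36^{2} = 1296$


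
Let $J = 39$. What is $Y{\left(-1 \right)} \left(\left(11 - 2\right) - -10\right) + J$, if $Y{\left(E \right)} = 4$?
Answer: $115$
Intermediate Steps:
$Y{\left(-1 \right)} \left(\left(11 - 2\right) - -10\right) + J = 4 \left(\left(11 - 2\right) - -10\right) + 39 = 4 \left(\left(11 - 2\right) + 10\right) + 39 = 4 \left(9 + 10\right) + 39 = 4 \cdot 19 + 39 = 76 + 39 = 115$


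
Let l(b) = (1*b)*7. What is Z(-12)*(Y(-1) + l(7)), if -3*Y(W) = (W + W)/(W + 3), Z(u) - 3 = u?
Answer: -444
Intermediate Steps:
l(b) = 7*b (l(b) = b*7 = 7*b)
Z(u) = 3 + u
Y(W) = -2*W/(3*(3 + W)) (Y(W) = -(W + W)/(3*(W + 3)) = -2*W/(3*(3 + W)))
Z(-12)*(Y(-1) + l(7)) = (3 - 12)*(-2*(-1)/(9 + 3*(-1)) + 7*7) = -9*(-2*(-1)/(9 - 3) + 49) = -9*(-2*(-1)/6 + 49) = -9*(-2*(-1)*⅙ + 49) = -9*(⅓ + 49) = -9*148/3 = -444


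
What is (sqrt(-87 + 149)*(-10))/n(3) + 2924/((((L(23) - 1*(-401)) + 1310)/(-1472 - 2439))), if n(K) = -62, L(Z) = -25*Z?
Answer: -2858941/284 + 5*sqrt(62)/31 ≈ -10065.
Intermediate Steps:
(sqrt(-87 + 149)*(-10))/n(3) + 2924/((((L(23) - 1*(-401)) + 1310)/(-1472 - 2439))) = (sqrt(-87 + 149)*(-10))/(-62) + 2924/((((-25*23 - 1*(-401)) + 1310)/(-1472 - 2439))) = (sqrt(62)*(-10))*(-1/62) + 2924/((((-575 + 401) + 1310)/(-3911))) = -10*sqrt(62)*(-1/62) + 2924/(((-174 + 1310)*(-1/3911))) = 5*sqrt(62)/31 + 2924/((1136*(-1/3911))) = 5*sqrt(62)/31 + 2924/(-1136/3911) = 5*sqrt(62)/31 + 2924*(-3911/1136) = 5*sqrt(62)/31 - 2858941/284 = -2858941/284 + 5*sqrt(62)/31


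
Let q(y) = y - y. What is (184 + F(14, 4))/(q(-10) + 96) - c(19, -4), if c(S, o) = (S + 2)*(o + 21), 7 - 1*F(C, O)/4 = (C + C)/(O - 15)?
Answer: -93637/264 ≈ -354.69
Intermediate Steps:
q(y) = 0
F(C, O) = 28 - 8*C/(-15 + O) (F(C, O) = 28 - 4*(C + C)/(O - 15) = 28 - 4*2*C/(-15 + O) = 28 - 8*C/(-15 + O))
c(S, o) = (2 + S)*(21 + o)
(184 + F(14, 4))/(q(-10) + 96) - c(19, -4) = (184 + 4*(-105 - 2*14 + 7*4)/(-15 + 4))/(0 + 96) - (42 + 2*(-4) + 21*19 + 19*(-4)) = (184 + 4*(-105 - 28 + 28)/(-11))/96 - (42 - 8 + 399 - 76) = (184 + 4*(-1/11)*(-105))*(1/96) - 1*357 = (184 + 420/11)*(1/96) - 357 = (2444/11)*(1/96) - 357 = 611/264 - 357 = -93637/264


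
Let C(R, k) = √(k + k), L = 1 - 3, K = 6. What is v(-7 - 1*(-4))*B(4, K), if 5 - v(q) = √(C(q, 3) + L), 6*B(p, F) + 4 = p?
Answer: 0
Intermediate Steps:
B(p, F) = -⅔ + p/6
L = -2
C(R, k) = √2*√k (C(R, k) = √(2*k) = √2*√k)
v(q) = 5 - √(-2 + √6) (v(q) = 5 - √(√2*√3 - 2) = 5 - √(√6 - 2) = 5 - √(-2 + √6))
v(-7 - 1*(-4))*B(4, K) = (5 - √(-2 + √6))*(-⅔ + (⅙)*4) = (5 - √(-2 + √6))*(-⅔ + ⅔) = (5 - √(-2 + √6))*0 = 0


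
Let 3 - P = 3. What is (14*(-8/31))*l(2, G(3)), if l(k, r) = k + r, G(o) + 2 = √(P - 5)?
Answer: -112*I*√5/31 ≈ -8.0787*I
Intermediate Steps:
P = 0 (P = 3 - 1*3 = 3 - 3 = 0)
G(o) = -2 + I*√5 (G(o) = -2 + √(0 - 5) = -2 + √(-5) = -2 + I*√5)
(14*(-8/31))*l(2, G(3)) = (14*(-8/31))*(2 + (-2 + I*√5)) = (14*(-8*1/31))*(I*√5) = (14*(-8/31))*(I*√5) = -112*I*√5/31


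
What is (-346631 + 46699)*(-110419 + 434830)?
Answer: -97301240052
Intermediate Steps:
(-346631 + 46699)*(-110419 + 434830) = -299932*324411 = -97301240052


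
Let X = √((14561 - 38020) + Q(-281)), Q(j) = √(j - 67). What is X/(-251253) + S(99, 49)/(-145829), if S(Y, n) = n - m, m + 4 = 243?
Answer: 190/145829 - √(-23459 + 2*I*√87)/251253 ≈ 0.0013027 - 0.0006096*I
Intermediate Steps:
m = 239 (m = -4 + 243 = 239)
Q(j) = √(-67 + j)
S(Y, n) = -239 + n (S(Y, n) = n - 1*239 = n - 239 = -239 + n)
X = √(-23459 + 2*I*√87) (X = √((14561 - 38020) + √(-67 - 281)) = √(-23459 + √(-348)) = √(-23459 + 2*I*√87) ≈ 0.0609 + 153.16*I)
X/(-251253) + S(99, 49)/(-145829) = √(-23459 + 2*I*√87)/(-251253) + (-239 + 49)/(-145829) = √(-23459 + 2*I*√87)*(-1/251253) - 190*(-1/145829) = -√(-23459 + 2*I*√87)/251253 + 190/145829 = 190/145829 - √(-23459 + 2*I*√87)/251253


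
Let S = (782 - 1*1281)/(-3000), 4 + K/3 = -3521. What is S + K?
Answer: -31724501/3000 ≈ -10575.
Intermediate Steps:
K = -10575 (K = -12 + 3*(-3521) = -12 - 10563 = -10575)
S = 499/3000 (S = (782 - 1281)*(-1/3000) = -499*(-1/3000) = 499/3000 ≈ 0.16633)
S + K = 499/3000 - 10575 = -31724501/3000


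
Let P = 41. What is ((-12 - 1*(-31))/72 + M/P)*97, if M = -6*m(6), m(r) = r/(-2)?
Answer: 201275/2952 ≈ 68.183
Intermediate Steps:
m(r) = -r/2 (m(r) = r*(-½) = -r/2)
M = 18 (M = -(-3)*6 = -6*(-3) = 18)
((-12 - 1*(-31))/72 + M/P)*97 = ((-12 - 1*(-31))/72 + 18/41)*97 = ((-12 + 31)*(1/72) + 18*(1/41))*97 = (19*(1/72) + 18/41)*97 = (19/72 + 18/41)*97 = (2075/2952)*97 = 201275/2952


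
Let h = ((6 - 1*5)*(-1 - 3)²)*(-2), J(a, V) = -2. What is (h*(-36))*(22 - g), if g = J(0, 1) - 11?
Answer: 40320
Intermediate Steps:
g = -13 (g = -2 - 11 = -13)
h = -32 (h = ((6 - 5)*(-4)²)*(-2) = (1*16)*(-2) = 16*(-2) = -32)
(h*(-36))*(22 - g) = (-32*(-36))*(22 - 1*(-13)) = 1152*(22 + 13) = 1152*35 = 40320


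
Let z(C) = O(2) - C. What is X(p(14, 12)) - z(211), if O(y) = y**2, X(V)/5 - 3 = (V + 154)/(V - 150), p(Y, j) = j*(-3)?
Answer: 20351/93 ≈ 218.83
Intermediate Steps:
p(Y, j) = -3*j
X(V) = 15 + 5*(154 + V)/(-150 + V) (X(V) = 15 + 5*((V + 154)/(V - 150)) = 15 + 5*((154 + V)/(-150 + V)) = 15 + 5*(154 + V)/(-150 + V))
z(C) = 4 - C (z(C) = 2**2 - C = 4 - C)
X(p(14, 12)) - z(211) = 20*(-74 - 3*12)/(-150 - 3*12) - (4 - 1*211) = 20*(-74 - 36)/(-150 - 36) - (4 - 211) = 20*(-110)/(-186) - 1*(-207) = 20*(-1/186)*(-110) + 207 = 1100/93 + 207 = 20351/93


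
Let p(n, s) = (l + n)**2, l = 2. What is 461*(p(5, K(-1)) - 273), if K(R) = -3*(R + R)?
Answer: -103264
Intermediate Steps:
K(R) = -6*R
p(n, s) = (2 + n)**2
461*(p(5, K(-1)) - 273) = 461*((2 + 5)**2 - 273) = 461*(7**2 - 273) = 461*(49 - 273) = 461*(-224) = -103264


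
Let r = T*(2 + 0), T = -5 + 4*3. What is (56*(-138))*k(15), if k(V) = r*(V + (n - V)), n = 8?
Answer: -865536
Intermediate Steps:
T = 7 (T = -5 + 12 = 7)
r = 14 (r = 7*(2 + 0) = 7*2 = 14)
k(V) = 112 (k(V) = 14*(V + (8 - V)) = 14*8 = 112)
(56*(-138))*k(15) = (56*(-138))*112 = -7728*112 = -865536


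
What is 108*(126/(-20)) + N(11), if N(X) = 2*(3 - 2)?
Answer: -3392/5 ≈ -678.40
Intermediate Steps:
N(X) = 2 (N(X) = 2*1 = 2)
108*(126/(-20)) + N(11) = 108*(126/(-20)) + 2 = 108*(126*(-1/20)) + 2 = 108*(-63/10) + 2 = -3402/5 + 2 = -3392/5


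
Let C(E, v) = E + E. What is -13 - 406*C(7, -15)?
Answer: -5697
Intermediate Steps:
C(E, v) = 2*E
-13 - 406*C(7, -15) = -13 - 812*7 = -13 - 406*14 = -13 - 5684 = -5697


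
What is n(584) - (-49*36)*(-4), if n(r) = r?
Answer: -6472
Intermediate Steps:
n(584) - (-49*36)*(-4) = 584 - (-49*36)*(-4) = 584 - (-1764)*(-4) = 584 - 1*7056 = 584 - 7056 = -6472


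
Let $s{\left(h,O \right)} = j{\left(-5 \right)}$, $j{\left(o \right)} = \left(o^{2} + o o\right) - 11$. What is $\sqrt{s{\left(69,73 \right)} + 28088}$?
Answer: $\sqrt{28127} \approx 167.71$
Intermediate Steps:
$j{\left(o \right)} = -11 + 2 o^{2}$ ($j{\left(o \right)} = \left(o^{2} + o^{2}\right) - 11 = 2 o^{2} - 11 = -11 + 2 o^{2}$)
$s{\left(h,O \right)} = 39$ ($s{\left(h,O \right)} = -11 + 2 \left(-5\right)^{2} = -11 + 2 \cdot 25 = -11 + 50 = 39$)
$\sqrt{s{\left(69,73 \right)} + 28088} = \sqrt{39 + 28088} = \sqrt{28127}$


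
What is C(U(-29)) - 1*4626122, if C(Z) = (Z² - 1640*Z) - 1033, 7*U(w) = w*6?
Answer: -224702799/49 ≈ -4.5858e+6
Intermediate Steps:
U(w) = 6*w/7 (U(w) = (w*6)/7 = (6*w)/7 = 6*w/7)
C(Z) = -1033 + Z² - 1640*Z
C(U(-29)) - 1*4626122 = (-1033 + ((6/7)*(-29))² - 9840*(-29)/7) - 1*4626122 = (-1033 + (-174/7)² - 1640*(-174/7)) - 4626122 = (-1033 + 30276/49 + 285360/7) - 4626122 = 1977179/49 - 4626122 = -224702799/49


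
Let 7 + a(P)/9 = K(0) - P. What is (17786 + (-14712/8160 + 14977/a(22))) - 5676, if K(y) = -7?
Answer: 166093351/13770 ≈ 12062.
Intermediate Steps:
a(P) = -126 - 9*P (a(P) = -63 + 9*(-7 - P) = -63 + (-63 - 9*P) = -126 - 9*P)
(17786 + (-14712/8160 + 14977/a(22))) - 5676 = (17786 + (-14712/8160 + 14977/(-126 - 9*22))) - 5676 = (17786 + (-14712*1/8160 + 14977/(-126 - 198))) - 5676 = (17786 + (-613/340 + 14977/(-324))) - 5676 = (17786 + (-613/340 + 14977*(-1/324))) - 5676 = (17786 + (-613/340 - 14977/324)) - 5676 = (17786 - 661349/13770) - 5676 = 244251871/13770 - 5676 = 166093351/13770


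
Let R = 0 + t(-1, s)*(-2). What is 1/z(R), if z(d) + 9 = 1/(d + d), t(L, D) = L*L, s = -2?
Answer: -4/37 ≈ -0.10811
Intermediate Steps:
t(L, D) = L²
R = -2 (R = 0 + (-1)²*(-2) = 0 + 1*(-2) = 0 - 2 = -2)
z(d) = -9 + 1/(2*d) (z(d) = -9 + 1/(d + d) = -9 + 1/(2*d))
1/z(R) = 1/(-9 + (½)/(-2)) = 1/(-9 + (½)*(-½)) = 1/(-9 - ¼) = 1/(-37/4) = -4/37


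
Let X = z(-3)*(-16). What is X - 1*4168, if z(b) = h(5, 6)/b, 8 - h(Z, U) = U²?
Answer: -12952/3 ≈ -4317.3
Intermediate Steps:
h(Z, U) = 8 - U²
z(b) = -28/b (z(b) = (8 - 1*6²)/b = (8 - 1*36)/b = (8 - 36)/b = -28/b)
X = -448/3 (X = -28/(-3)*(-16) = -28*(-⅓)*(-16) = (28/3)*(-16) = -448/3 ≈ -149.33)
X - 1*4168 = -448/3 - 1*4168 = -448/3 - 4168 = -12952/3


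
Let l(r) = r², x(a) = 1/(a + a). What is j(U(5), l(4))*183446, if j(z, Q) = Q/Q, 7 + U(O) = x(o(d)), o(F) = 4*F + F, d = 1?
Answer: 183446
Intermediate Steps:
o(F) = 5*F
x(a) = 1/(2*a)
U(O) = -69/10 (U(O) = -7 + 1/(2*((5*1))) = -7 + (½)/5 = -7 + (½)*(⅕) = -7 + ⅒ = -69/10)
j(z, Q) = 1
j(U(5), l(4))*183446 = 1*183446 = 183446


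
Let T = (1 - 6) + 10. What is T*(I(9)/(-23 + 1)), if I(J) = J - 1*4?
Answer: -25/22 ≈ -1.1364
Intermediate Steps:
I(J) = -4 + J (I(J) = J - 4 = -4 + J)
T = 5 (T = -5 + 10 = 5)
T*(I(9)/(-23 + 1)) = 5*((-4 + 9)/(-23 + 1)) = 5*(5/(-22)) = 5*(5*(-1/22)) = 5*(-5/22) = -25/22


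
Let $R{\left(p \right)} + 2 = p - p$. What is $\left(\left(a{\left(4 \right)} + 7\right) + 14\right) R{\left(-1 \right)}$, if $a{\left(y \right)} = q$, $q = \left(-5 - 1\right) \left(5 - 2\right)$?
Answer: $-6$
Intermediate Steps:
$R{\left(p \right)} = -2$ ($R{\left(p \right)} = -2 + \left(p - p\right) = -2 + 0 = -2$)
$q = -18$ ($q = \left(-6\right) 3 = -18$)
$a{\left(y \right)} = -18$
$\left(\left(a{\left(4 \right)} + 7\right) + 14\right) R{\left(-1 \right)} = \left(\left(-18 + 7\right) + 14\right) \left(-2\right) = \left(-11 + 14\right) \left(-2\right) = 3 \left(-2\right) = -6$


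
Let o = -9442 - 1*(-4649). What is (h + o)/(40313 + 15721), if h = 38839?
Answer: 17023/28017 ≈ 0.60760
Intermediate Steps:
o = -4793 (o = -9442 + 4649 = -4793)
(h + o)/(40313 + 15721) = (38839 - 4793)/(40313 + 15721) = 34046/56034 = 34046*(1/56034) = 17023/28017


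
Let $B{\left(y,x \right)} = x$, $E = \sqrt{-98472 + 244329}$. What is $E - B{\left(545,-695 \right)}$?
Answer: $695 + \sqrt{145857} \approx 1076.9$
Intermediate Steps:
$E = \sqrt{145857} \approx 381.91$
$E - B{\left(545,-695 \right)} = \sqrt{145857} - -695 = \sqrt{145857} + 695 = 695 + \sqrt{145857}$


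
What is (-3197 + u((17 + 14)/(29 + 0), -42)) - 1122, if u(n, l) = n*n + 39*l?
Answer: -5008876/841 ≈ -5955.9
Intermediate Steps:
u(n, l) = n**2 + 39*l
(-3197 + u((17 + 14)/(29 + 0), -42)) - 1122 = (-3197 + (((17 + 14)/(29 + 0))**2 + 39*(-42))) - 1122 = (-3197 + ((31/29)**2 - 1638)) - 1122 = (-3197 + (961/841 - 1638)) - 1122 = (-3197 - 1376597/841) - 1122 = -4065274/841 - 1122 = -5008876/841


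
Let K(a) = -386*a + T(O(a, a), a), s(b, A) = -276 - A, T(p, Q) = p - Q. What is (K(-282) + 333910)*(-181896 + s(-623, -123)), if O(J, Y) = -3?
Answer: -80655171009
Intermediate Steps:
K(a) = -3 - 387*a (K(a) = -386*a + (-3 - a) = -3 - 387*a)
(K(-282) + 333910)*(-181896 + s(-623, -123)) = ((-3 - 387*(-282)) + 333910)*(-181896 + (-276 - 1*(-123))) = ((-3 + 109134) + 333910)*(-181896 + (-276 + 123)) = (109131 + 333910)*(-181896 - 153) = 443041*(-182049) = -80655171009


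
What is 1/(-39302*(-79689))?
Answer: 1/3131937078 ≈ 3.1929e-10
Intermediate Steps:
1/(-39302*(-79689)) = -1/39302*(-1/79689) = 1/3131937078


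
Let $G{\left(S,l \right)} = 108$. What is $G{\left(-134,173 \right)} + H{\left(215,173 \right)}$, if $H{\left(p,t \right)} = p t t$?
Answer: $6434843$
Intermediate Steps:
$H{\left(p,t \right)} = p t^{2}$
$G{\left(-134,173 \right)} + H{\left(215,173 \right)} = 108 + 215 \cdot 173^{2} = 108 + 215 \cdot 29929 = 108 + 6434735 = 6434843$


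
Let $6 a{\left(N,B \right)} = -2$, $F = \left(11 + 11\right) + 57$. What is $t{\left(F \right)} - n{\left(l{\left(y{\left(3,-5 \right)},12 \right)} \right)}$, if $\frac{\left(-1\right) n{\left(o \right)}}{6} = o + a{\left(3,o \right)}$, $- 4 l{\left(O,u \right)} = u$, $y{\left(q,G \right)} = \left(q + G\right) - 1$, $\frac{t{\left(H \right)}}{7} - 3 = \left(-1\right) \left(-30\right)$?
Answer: $211$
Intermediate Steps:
$F = 79$ ($F = 22 + 57 = 79$)
$t{\left(H \right)} = 231$ ($t{\left(H \right)} = 21 + 7 \left(\left(-1\right) \left(-30\right)\right) = 21 + 7 \cdot 30 = 21 + 210 = 231$)
$y{\left(q,G \right)} = -1 + G + q$ ($y{\left(q,G \right)} = \left(G + q\right) - 1 = -1 + G + q$)
$l{\left(O,u \right)} = - \frac{u}{4}$
$a{\left(N,B \right)} = - \frac{1}{3}$ ($a{\left(N,B \right)} = \frac{1}{6} \left(-2\right) = - \frac{1}{3}$)
$n{\left(o \right)} = 2 - 6 o$ ($n{\left(o \right)} = - 6 \left(o - \frac{1}{3}\right) = - 6 \left(- \frac{1}{3} + o\right) = 2 - 6 o$)
$t{\left(F \right)} - n{\left(l{\left(y{\left(3,-5 \right)},12 \right)} \right)} = 231 - \left(2 - 6 \left(\left(- \frac{1}{4}\right) 12\right)\right) = 231 - \left(2 - -18\right) = 231 - \left(2 + 18\right) = 231 - 20 = 211$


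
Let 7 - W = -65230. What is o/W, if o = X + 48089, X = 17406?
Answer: 65495/65237 ≈ 1.0040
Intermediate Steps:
W = 65237 (W = 7 - 1*(-65230) = 7 + 65230 = 65237)
o = 65495 (o = 17406 + 48089 = 65495)
o/W = 65495/65237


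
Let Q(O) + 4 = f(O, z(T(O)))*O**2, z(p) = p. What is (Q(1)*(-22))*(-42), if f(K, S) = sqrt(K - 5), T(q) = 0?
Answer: -3696 + 1848*I ≈ -3696.0 + 1848.0*I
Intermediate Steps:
f(K, S) = sqrt(-5 + K)
Q(O) = -4 + O**2*sqrt(-5 + O) (Q(O) = -4 + sqrt(-5 + O)*O**2 = -4 + O**2*sqrt(-5 + O))
(Q(1)*(-22))*(-42) = ((-4 + 1**2*sqrt(-5 + 1))*(-22))*(-42) = ((-4 + 1*sqrt(-4))*(-22))*(-42) = ((-4 + 1*(2*I))*(-22))*(-42) = ((-4 + 2*I)*(-22))*(-42) = (88 - 44*I)*(-42) = -3696 + 1848*I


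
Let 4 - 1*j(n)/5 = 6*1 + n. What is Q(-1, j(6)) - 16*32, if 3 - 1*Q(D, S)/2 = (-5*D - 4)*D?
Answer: -504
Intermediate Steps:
j(n) = -10 - 5*n (j(n) = 20 - 5*(6*1 + n) = 20 - 5*(6 + n) = 20 + (-30 - 5*n) = -10 - 5*n)
Q(D, S) = 6 - 2*D*(-4 - 5*D) (Q(D, S) = 6 - 2*(-5*D - 4)*D = 6 - 2*(-4 - 5*D)*D = 6 - 2*D*(-4 - 5*D))
Q(-1, j(6)) - 16*32 = (6 + 8*(-1) + 10*(-1)²) - 16*32 = (6 - 8 + 10*1) - 512 = (6 - 8 + 10) - 512 = 8 - 512 = -504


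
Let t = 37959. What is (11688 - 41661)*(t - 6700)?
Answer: -936926007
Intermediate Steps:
(11688 - 41661)*(t - 6700) = (11688 - 41661)*(37959 - 6700) = -29973*31259 = -936926007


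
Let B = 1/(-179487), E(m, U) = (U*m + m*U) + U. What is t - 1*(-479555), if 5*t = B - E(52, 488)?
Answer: 421172527544/897435 ≈ 4.6931e+5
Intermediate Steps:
E(m, U) = U + 2*U*m (E(m, U) = (U*m + U*m) + U = 2*U*m + U = U + 2*U*m)
B = -1/179487 ≈ -5.5714e-6
t = -9196913881/897435 (t = (-1/179487 - 488*(1 + 2*52))/5 = (-1/179487 - 488*(1 + 104))/5 = (-1/179487 - 488*105)/5 = (-1/179487 - 1*51240)/5 = (-1/179487 - 51240)/5 = (⅕)*(-9196913881/179487) = -9196913881/897435 ≈ -10248.)
t - 1*(-479555) = -9196913881/897435 - 1*(-479555) = -9196913881/897435 + 479555 = 421172527544/897435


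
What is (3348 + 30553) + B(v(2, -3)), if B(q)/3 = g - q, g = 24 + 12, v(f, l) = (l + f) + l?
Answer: 34021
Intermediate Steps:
v(f, l) = f + 2*l (v(f, l) = (f + l) + l = f + 2*l)
g = 36
B(q) = 108 - 3*q (B(q) = 3*(36 - q) = 108 - 3*q)
(3348 + 30553) + B(v(2, -3)) = (3348 + 30553) + (108 - 3*(2 + 2*(-3))) = 33901 + (108 - 3*(2 - 6)) = 33901 + (108 - 3*(-4)) = 33901 + (108 + 12) = 33901 + 120 = 34021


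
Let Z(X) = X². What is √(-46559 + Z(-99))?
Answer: I*√36758 ≈ 191.72*I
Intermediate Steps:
√(-46559 + Z(-99)) = √(-46559 + (-99)²) = √(-46559 + 9801) = √(-36758) = I*√36758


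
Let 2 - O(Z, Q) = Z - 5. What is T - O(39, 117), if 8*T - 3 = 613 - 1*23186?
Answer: -11157/4 ≈ -2789.3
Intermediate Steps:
T = -11285/4 (T = 3/8 + (613 - 1*23186)/8 = 3/8 + (613 - 23186)/8 = 3/8 + (⅛)*(-22573) = 3/8 - 22573/8 = -11285/4 ≈ -2821.3)
O(Z, Q) = 7 - Z (O(Z, Q) = 2 - (Z - 5) = 2 - (-5 + Z) = 2 + (5 - Z) = 7 - Z)
T - O(39, 117) = -11285/4 - (7 - 1*39) = -11285/4 - (7 - 39) = -11285/4 - 1*(-32) = -11285/4 + 32 = -11157/4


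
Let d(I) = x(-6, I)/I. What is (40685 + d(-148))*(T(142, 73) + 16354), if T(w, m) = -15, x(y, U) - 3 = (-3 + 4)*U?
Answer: 98385696975/148 ≈ 6.6477e+8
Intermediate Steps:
x(y, U) = 3 + U (x(y, U) = 3 + (-3 + 4)*U = 3 + 1*U = 3 + U)
d(I) = (3 + I)/I
(40685 + d(-148))*(T(142, 73) + 16354) = (40685 + (3 - 148)/(-148))*(-15 + 16354) = (40685 - 1/148*(-145))*16339 = (40685 + 145/148)*16339 = (6021525/148)*16339 = 98385696975/148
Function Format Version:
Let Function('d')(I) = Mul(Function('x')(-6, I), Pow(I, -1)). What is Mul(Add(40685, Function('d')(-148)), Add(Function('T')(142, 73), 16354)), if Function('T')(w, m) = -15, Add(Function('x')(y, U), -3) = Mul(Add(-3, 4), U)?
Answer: Rational(98385696975, 148) ≈ 6.6477e+8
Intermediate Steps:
Function('x')(y, U) = Add(3, U) (Function('x')(y, U) = Add(3, Mul(Add(-3, 4), U)) = Add(3, Mul(1, U)) = Add(3, U))
Function('d')(I) = Mul(Pow(I, -1), Add(3, I)) (Function('d')(I) = Mul(Add(3, I), Pow(I, -1)) = Mul(Pow(I, -1), Add(3, I)))
Mul(Add(40685, Function('d')(-148)), Add(Function('T')(142, 73), 16354)) = Mul(Add(40685, Mul(Pow(-148, -1), Add(3, -148))), Add(-15, 16354)) = Mul(Add(40685, Mul(Rational(-1, 148), -145)), 16339) = Mul(Add(40685, Rational(145, 148)), 16339) = Mul(Rational(6021525, 148), 16339) = Rational(98385696975, 148)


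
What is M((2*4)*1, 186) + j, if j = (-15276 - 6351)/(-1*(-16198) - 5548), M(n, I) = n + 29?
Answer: 124141/3550 ≈ 34.969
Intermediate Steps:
M(n, I) = 29 + n
j = -7209/3550 (j = -21627/(16198 - 5548) = -21627/10650 = -21627*1/10650 = -7209/3550 ≈ -2.0307)
M((2*4)*1, 186) + j = (29 + (2*4)*1) - 7209/3550 = (29 + 8*1) - 7209/3550 = (29 + 8) - 7209/3550 = 37 - 7209/3550 = 124141/3550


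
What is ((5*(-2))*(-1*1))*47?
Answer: 470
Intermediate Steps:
((5*(-2))*(-1*1))*47 = -10*(-1)*47 = 10*47 = 470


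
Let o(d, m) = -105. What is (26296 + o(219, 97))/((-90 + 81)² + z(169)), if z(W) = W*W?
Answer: 26191/28642 ≈ 0.91443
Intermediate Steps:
z(W) = W²
(26296 + o(219, 97))/((-90 + 81)² + z(169)) = (26296 - 105)/((-90 + 81)² + 169²) = 26191/((-9)² + 28561) = 26191/(81 + 28561) = 26191/28642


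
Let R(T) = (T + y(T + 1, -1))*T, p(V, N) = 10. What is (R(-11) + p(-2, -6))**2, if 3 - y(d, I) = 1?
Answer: 11881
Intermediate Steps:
y(d, I) = 2 (y(d, I) = 3 - 1*1 = 3 - 1 = 2)
R(T) = T*(2 + T) (R(T) = (T + 2)*T = (2 + T)*T = T*(2 + T))
(R(-11) + p(-2, -6))**2 = (-11*(2 - 11) + 10)**2 = (-11*(-9) + 10)**2 = (99 + 10)**2 = 109**2 = 11881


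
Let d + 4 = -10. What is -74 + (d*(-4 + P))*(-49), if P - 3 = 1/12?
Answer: -4217/6 ≈ -702.83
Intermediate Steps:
d = -14 (d = -4 - 10 = -14)
P = 37/12 (P = 3 + 1/12 = 37/12 ≈ 3.0833)
-74 + (d*(-4 + P))*(-49) = -74 - 14*(-4 + 37/12)*(-49) = -74 - 14*(-11/12)*(-49) = -74 + (77/6)*(-49) = -74 - 3773/6 = -4217/6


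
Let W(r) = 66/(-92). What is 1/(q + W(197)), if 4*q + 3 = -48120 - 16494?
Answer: -92/1486257 ≈ -6.1900e-5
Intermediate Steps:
W(r) = -33/46 (W(r) = 66*(-1/92) = -33/46)
q = -64617/4 (q = -¾ + (-48120 - 16494)/4 = -¾ + (¼)*(-64614) = -¾ - 32307/2 = -64617/4 ≈ -16154.)
1/(q + W(197)) = 1/(-64617/4 - 33/46) = 1/(-1486257/92) = -92/1486257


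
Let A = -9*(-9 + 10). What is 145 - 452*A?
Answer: 4213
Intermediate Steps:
A = -9 (A = -9*1 = -9)
145 - 452*A = 145 - 452*(-9) = 145 + 4068 = 4213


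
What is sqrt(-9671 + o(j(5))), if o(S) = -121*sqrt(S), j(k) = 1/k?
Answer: sqrt(-241775 - 605*sqrt(5))/5 ≈ 98.616*I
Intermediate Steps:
j(k) = 1/k
sqrt(-9671 + o(j(5))) = sqrt(-9671 - 121*sqrt(5)/5)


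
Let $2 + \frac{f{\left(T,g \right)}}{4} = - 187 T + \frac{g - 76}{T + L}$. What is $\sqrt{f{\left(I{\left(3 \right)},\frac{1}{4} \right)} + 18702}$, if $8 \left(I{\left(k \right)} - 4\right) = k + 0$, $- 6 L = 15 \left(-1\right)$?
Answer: $\frac{17 \sqrt{643830}}{110} \approx 124.01$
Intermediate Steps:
$L = \frac{5}{2}$ ($L = - \frac{15 \left(-1\right)}{6} = \left(- \frac{1}{6}\right) \left(-15\right) = \frac{5}{2} \approx 2.5$)
$I{\left(k \right)} = 4 + \frac{k}{8}$ ($I{\left(k \right)} = 4 + \frac{k + 0}{8} = 4 + \frac{k}{8}$)
$f{\left(T,g \right)} = -8 - 748 T + \frac{4 \left(-76 + g\right)}{\frac{5}{2} + T}$ ($f{\left(T,g \right)} = -8 + 4 \left(- 187 T + \frac{g - 76}{T + \frac{5}{2}}\right) = -8 + 4 \left(- 187 T + \frac{-76 + g}{\frac{5}{2} + T}\right) = -8 - \left(748 T - \frac{4 \left(-76 + g\right)}{\frac{5}{2} + T}\right) = -8 - 748 T + \frac{4 \left(-76 + g\right)}{\frac{5}{2} + T}$)
$\sqrt{f{\left(I{\left(3 \right)},\frac{1}{4} \right)} + 18702} = \sqrt{\frac{4 \left(-162 - 939 \left(4 + \frac{1}{8} \cdot 3\right) - 374 \left(4 + \frac{1}{8} \cdot 3\right)^{2} + \frac{2}{4}\right)}{5 + 2 \left(4 + \frac{1}{8} \cdot 3\right)} + 18702} = \sqrt{\frac{4 \left(-162 - 939 \left(4 + \frac{3}{8}\right) - 374 \left(4 + \frac{3}{8}\right)^{2} + 2 \cdot \frac{1}{4}\right)}{5 + 2 \left(4 + \frac{3}{8}\right)} + 18702} = \sqrt{\frac{4 \left(-162 - \frac{32865}{8} - 374 \left(\frac{35}{8}\right)^{2} + \frac{1}{2}\right)}{5 + 2 \cdot \frac{35}{8}} + 18702} = \sqrt{\frac{4 \left(-162 - \frac{32865}{8} - \frac{229075}{32} + \frac{1}{2}\right)}{5 + \frac{35}{4}} + 18702} = \sqrt{\frac{4 \left(-162 - \frac{32865}{8} - \frac{229075}{32} + \frac{1}{2}\right)}{\frac{55}{4}} + 18702} = \sqrt{4 \cdot \frac{4}{55} \left(- \frac{365703}{32}\right) + 18702} = \sqrt{- \frac{365703}{110} + 18702} = \sqrt{\frac{1691517}{110}} = \frac{17 \sqrt{643830}}{110}$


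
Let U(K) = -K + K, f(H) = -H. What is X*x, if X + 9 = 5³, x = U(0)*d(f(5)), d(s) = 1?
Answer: 0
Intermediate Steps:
U(K) = 0
x = 0 (x = 0*1 = 0)
X = 116 (X = -9 + 5³ = -9 + 125 = 116)
X*x = 116*0 = 0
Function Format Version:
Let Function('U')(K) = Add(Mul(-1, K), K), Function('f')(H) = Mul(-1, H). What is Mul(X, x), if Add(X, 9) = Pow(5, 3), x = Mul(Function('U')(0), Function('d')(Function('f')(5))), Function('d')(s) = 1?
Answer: 0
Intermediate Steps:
Function('U')(K) = 0
x = 0 (x = Mul(0, 1) = 0)
X = 116 (X = Add(-9, Pow(5, 3)) = Add(-9, 125) = 116)
Mul(X, x) = Mul(116, 0) = 0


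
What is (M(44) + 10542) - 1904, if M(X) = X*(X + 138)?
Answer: 16646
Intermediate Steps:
M(X) = X*(138 + X)
(M(44) + 10542) - 1904 = (44*(138 + 44) + 10542) - 1904 = (44*182 + 10542) - 1904 = (8008 + 10542) - 1904 = 18550 - 1904 = 16646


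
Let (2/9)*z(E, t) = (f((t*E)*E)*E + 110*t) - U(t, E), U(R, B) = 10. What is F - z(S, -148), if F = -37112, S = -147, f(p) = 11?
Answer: 86939/2 ≈ 43470.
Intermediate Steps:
z(E, t) = -45 + 495*t + 99*E/2 (z(E, t) = 9*((11*E + 110*t) - 1*10)/2 = 9*((11*E + 110*t) - 10)/2 = 9*(-10 + 11*E + 110*t)/2 = -45 + 495*t + 99*E/2)
F - z(S, -148) = -37112 - (-45 + 495*(-148) + (99/2)*(-147)) = -37112 - (-45 - 73260 - 14553/2) = -37112 - 1*(-161163/2) = -37112 + 161163/2 = 86939/2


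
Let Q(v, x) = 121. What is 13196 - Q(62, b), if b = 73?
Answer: 13075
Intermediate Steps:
13196 - Q(62, b) = 13196 - 1*121 = 13196 - 121 = 13075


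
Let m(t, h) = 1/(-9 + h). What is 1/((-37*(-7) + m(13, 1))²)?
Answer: 64/4289041 ≈ 1.4922e-5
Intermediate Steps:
1/((-37*(-7) + m(13, 1))²) = 1/((-37*(-7) + 1/(-9 + 1))²) = 1/((259 + 1/(-8))²) = 1/((259 - ⅛)²) = 1/((2071/8)²) = 1/(4289041/64) = 64/4289041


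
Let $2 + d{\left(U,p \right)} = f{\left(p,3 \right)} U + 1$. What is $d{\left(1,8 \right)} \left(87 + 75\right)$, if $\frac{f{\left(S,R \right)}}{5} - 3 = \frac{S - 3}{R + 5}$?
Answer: $\frac{11097}{4} \approx 2774.3$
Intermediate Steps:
$f{\left(S,R \right)} = 15 + \frac{5 \left(-3 + S\right)}{5 + R}$ ($f{\left(S,R \right)} = 15 + 5 \frac{S - 3}{R + 5} = 15 + 5 \frac{-3 + S}{5 + R} = 15 + \frac{5 \left(-3 + S\right)}{5 + R}$)
$d{\left(U,p \right)} = -1 + U \left(\frac{105}{8} + \frac{5 p}{8}\right)$ ($d{\left(U,p \right)} = -2 + \left(\frac{5 \left(12 + p + 3 \cdot 3\right)}{5 + 3} U + 1\right) = -2 + \left(\frac{5 \left(12 + p + 9\right)}{8} U + 1\right) = -2 + \left(5 \cdot \frac{1}{8} \left(21 + p\right) U + 1\right) = -2 + \left(\left(\frac{105}{8} + \frac{5 p}{8}\right) U + 1\right) = -2 + \left(U \left(\frac{105}{8} + \frac{5 p}{8}\right) + 1\right) = -2 + \left(1 + U \left(\frac{105}{8} + \frac{5 p}{8}\right)\right) = -1 + U \left(\frac{105}{8} + \frac{5 p}{8}\right)$)
$d{\left(1,8 \right)} \left(87 + 75\right) = \left(-1 + \frac{5}{8} \cdot 1 \left(21 + 8\right)\right) \left(87 + 75\right) = \left(-1 + \frac{5}{8} \cdot 1 \cdot 29\right) 162 = \left(-1 + \frac{145}{8}\right) 162 = \frac{137}{8} \cdot 162 = \frac{11097}{4}$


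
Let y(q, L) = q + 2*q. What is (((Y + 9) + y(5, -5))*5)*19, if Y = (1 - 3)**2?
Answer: 2660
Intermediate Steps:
y(q, L) = 3*q
Y = 4 (Y = (-2)**2 = 4)
(((Y + 9) + y(5, -5))*5)*19 = (((4 + 9) + 3*5)*5)*19 = ((13 + 15)*5)*19 = (28*5)*19 = 140*19 = 2660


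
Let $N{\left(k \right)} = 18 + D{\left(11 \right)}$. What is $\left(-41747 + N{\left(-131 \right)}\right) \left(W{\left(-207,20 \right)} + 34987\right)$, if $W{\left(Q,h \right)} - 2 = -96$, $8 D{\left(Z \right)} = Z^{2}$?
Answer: $- \frac{11644177923}{8} \approx -1.4555 \cdot 10^{9}$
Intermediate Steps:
$D{\left(Z \right)} = \frac{Z^{2}}{8}$
$W{\left(Q,h \right)} = -94$ ($W{\left(Q,h \right)} = 2 - 96 = -94$)
$N{\left(k \right)} = \frac{265}{8}$ ($N{\left(k \right)} = 18 + \frac{11^{2}}{8} = 18 + \frac{1}{8} \cdot 121 = 18 + \frac{121}{8} = \frac{265}{8}$)
$\left(-41747 + N{\left(-131 \right)}\right) \left(W{\left(-207,20 \right)} + 34987\right) = \left(-41747 + \frac{265}{8}\right) \left(-94 + 34987\right) = \left(- \frac{333711}{8}\right) 34893 = - \frac{11644177923}{8}$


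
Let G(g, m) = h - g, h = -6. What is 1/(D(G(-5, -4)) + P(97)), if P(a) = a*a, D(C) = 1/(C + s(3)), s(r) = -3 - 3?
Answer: 7/65862 ≈ 0.00010628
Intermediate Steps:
s(r) = -6
G(g, m) = -6 - g
D(C) = 1/(-6 + C) (D(C) = 1/(C - 6) = 1/(-6 + C))
P(a) = a²
1/(D(G(-5, -4)) + P(97)) = 1/(1/(-6 + (-6 - 1*(-5))) + 97²) = 1/(1/(-6 + (-6 + 5)) + 9409) = 1/(1/(-6 - 1) + 9409) = 1/(1/(-7) + 9409) = 1/(-⅐ + 9409) = 1/(65862/7) = 7/65862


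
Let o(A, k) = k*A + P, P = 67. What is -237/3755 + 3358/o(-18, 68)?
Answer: -12883499/4344535 ≈ -2.9655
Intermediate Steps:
o(A, k) = 67 + A*k (o(A, k) = k*A + 67 = A*k + 67 = 67 + A*k)
-237/3755 + 3358/o(-18, 68) = -237/3755 + 3358/(67 - 18*68) = -237*1/3755 + 3358/(67 - 1224) = -237/3755 + 3358/(-1157) = -237/3755 + 3358*(-1/1157) = -237/3755 - 3358/1157 = -12883499/4344535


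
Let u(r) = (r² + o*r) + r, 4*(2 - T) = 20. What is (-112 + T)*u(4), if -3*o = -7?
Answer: -10120/3 ≈ -3373.3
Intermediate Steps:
T = -3 (T = 2 - ¼*20 = 2 - 5 = -3)
o = 7/3 (o = -⅓*(-7) = 7/3 ≈ 2.3333)
u(r) = r² + 10*r/3 (u(r) = (r² + 7*r/3) + r = r² + 10*r/3)
(-112 + T)*u(4) = (-112 - 3)*((⅓)*4*(10 + 3*4)) = -115*4*(10 + 12)/3 = -115*4*22/3 = -115*88/3 = -10120/3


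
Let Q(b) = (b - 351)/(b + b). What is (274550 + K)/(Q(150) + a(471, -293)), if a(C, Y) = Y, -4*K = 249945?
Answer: -21206375/29367 ≈ -722.12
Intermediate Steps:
K = -249945/4 (K = -¼*249945 = -249945/4 ≈ -62486.)
Q(b) = (-351 + b)/(2*b) (Q(b) = (-351 + b)/((2*b)) = (-351 + b)*(1/(2*b)) = (-351 + b)/(2*b))
(274550 + K)/(Q(150) + a(471, -293)) = (274550 - 249945/4)/((½)*(-351 + 150)/150 - 293) = 848255/(4*((½)*(1/150)*(-201) - 293)) = 848255/(4*(-67/100 - 293)) = 848255/(4*(-29367/100)) = (848255/4)*(-100/29367) = -21206375/29367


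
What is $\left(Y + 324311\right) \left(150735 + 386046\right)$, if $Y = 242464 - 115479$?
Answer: $242247118176$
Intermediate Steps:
$Y = 126985$
$\left(Y + 324311\right) \left(150735 + 386046\right) = \left(126985 + 324311\right) \left(150735 + 386046\right) = 451296 \cdot 536781 = 242247118176$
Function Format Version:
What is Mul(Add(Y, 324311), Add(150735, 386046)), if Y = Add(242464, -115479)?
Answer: 242247118176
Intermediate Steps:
Y = 126985
Mul(Add(Y, 324311), Add(150735, 386046)) = Mul(Add(126985, 324311), Add(150735, 386046)) = Mul(451296, 536781) = 242247118176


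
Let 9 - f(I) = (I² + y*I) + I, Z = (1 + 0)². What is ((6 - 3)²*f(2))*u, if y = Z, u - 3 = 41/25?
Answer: 1044/25 ≈ 41.760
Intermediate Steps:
u = 116/25 (u = 3 + 41/25 = 116/25 ≈ 4.6400)
Z = 1 (Z = 1² = 1)
y = 1
f(I) = 9 - I² - 2*I (f(I) = 9 - ((I² + 1*I) + I) = 9 - ((I² + I) + I) = 9 - ((I + I²) + I) = 9 - (I² + 2*I) = 9 + (-I² - 2*I) = 9 - I² - 2*I)
((6 - 3)²*f(2))*u = ((6 - 3)²*(9 - 1*2² - 2*2))*(116/25) = (3²*(9 - 1*4 - 4))*(116/25) = (9*(9 - 4 - 4))*(116/25) = (9*1)*(116/25) = 9*(116/25) = 1044/25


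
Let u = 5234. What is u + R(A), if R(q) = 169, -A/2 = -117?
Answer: 5403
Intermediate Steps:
A = 234 (A = -2*(-117) = 234)
u + R(A) = 5234 + 169 = 5403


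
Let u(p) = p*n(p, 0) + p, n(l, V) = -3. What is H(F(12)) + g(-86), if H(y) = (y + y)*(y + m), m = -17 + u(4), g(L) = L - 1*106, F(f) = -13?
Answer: 796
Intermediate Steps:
u(p) = -2*p (u(p) = p*(-3) + p = -3*p + p = -2*p)
g(L) = -106 + L (g(L) = L - 106 = -106 + L)
m = -25 (m = -17 - 2*4 = -17 - 8 = -25)
H(y) = 2*y*(-25 + y) (H(y) = (y + y)*(y - 25) = (2*y)*(-25 + y) = 2*y*(-25 + y))
H(F(12)) + g(-86) = 2*(-13)*(-25 - 13) + (-106 - 86) = 2*(-13)*(-38) - 192 = 988 - 192 = 796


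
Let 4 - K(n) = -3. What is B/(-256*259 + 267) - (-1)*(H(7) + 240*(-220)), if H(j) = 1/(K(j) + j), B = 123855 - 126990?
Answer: -48814440473/924518 ≈ -52800.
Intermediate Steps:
B = -3135
K(n) = 7 (K(n) = 4 - 1*(-3) = 4 + 3 = 7)
H(j) = 1/(7 + j)
B/(-256*259 + 267) - (-1)*(H(7) + 240*(-220)) = -3135/(-256*259 + 267) - (-1)*(1/(7 + 7) + 240*(-220)) = -3135/(-66304 + 267) - (-1)*(1/14 - 52800) = -3135/(-66037) - (-1)*(1/14 - 52800) = -3135*(-1/66037) - (-1)*(-739199)/14 = 3135/66037 - 1*739199/14 = 3135/66037 - 739199/14 = -48814440473/924518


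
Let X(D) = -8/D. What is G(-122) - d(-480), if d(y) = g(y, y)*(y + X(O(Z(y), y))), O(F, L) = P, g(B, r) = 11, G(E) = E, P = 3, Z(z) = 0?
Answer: 15562/3 ≈ 5187.3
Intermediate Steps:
O(F, L) = 3
d(y) = -88/3 + 11*y (d(y) = 11*(y - 8/3) = 11*(-8/3 + y) = -88/3 + 11*y)
G(-122) - d(-480) = -122 - (-88/3 + 11*(-480)) = -122 - (-88/3 - 5280) = -122 - 1*(-15928/3) = -122 + 15928/3 = 15562/3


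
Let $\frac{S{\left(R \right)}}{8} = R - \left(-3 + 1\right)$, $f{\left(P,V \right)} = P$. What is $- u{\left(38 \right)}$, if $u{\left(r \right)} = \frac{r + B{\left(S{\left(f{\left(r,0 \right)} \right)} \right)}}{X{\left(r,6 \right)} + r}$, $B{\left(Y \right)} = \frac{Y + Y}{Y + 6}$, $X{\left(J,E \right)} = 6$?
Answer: $- \frac{3257}{3586} \approx -0.90825$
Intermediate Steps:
$S{\left(R \right)} = 16 + 8 R$ ($S{\left(R \right)} = 8 \left(R - \left(-3 + 1\right)\right) = 8 \left(R - -2\right) = 8 \left(R + 2\right) = 8 \left(2 + R\right) = 16 + 8 R$)
$B{\left(Y \right)} = \frac{2 Y}{6 + Y}$
$u{\left(r \right)} = \frac{r + \frac{2 \left(16 + 8 r\right)}{22 + 8 r}}{6 + r}$ ($u{\left(r \right)} = \frac{r + \frac{2 \left(16 + 8 r\right)}{6 + \left(16 + 8 r\right)}}{6 + r} = \frac{r + \frac{2 \left(16 + 8 r\right)}{22 + 8 r}}{6 + r}$)
$- u{\left(38 \right)} = - \frac{16 + 8 \cdot 38 + 38 \left(11 + 4 \cdot 38\right)}{\left(6 + 38\right) \left(11 + 4 \cdot 38\right)} = - \frac{16 + 304 + 38 \left(11 + 152\right)}{44 \left(11 + 152\right)} = - \frac{16 + 304 + 38 \cdot 163}{44 \cdot 163} = - \frac{16 + 304 + 6194}{44 \cdot 163} = - \frac{6514}{44 \cdot 163} = \left(-1\right) \frac{3257}{3586} = - \frac{3257}{3586}$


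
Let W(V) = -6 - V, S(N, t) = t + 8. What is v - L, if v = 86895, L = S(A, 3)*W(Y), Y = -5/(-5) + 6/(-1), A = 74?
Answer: 86906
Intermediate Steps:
S(N, t) = 8 + t
Y = -5 (Y = -5*(-⅕) + 6*(-1) = 1 - 6 = -5)
L = -11 (L = (8 + 3)*(-6 - 1*(-5)) = 11*(-6 + 5) = 11*(-1) = -11)
v - L = 86895 - 1*(-11) = 86895 + 11 = 86906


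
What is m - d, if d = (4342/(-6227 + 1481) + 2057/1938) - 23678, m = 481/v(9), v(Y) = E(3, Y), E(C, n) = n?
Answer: 6419838175/270522 ≈ 23731.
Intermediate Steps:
v(Y) = Y
m = 481/9 ≈ 53.444
d = -2135126759/90174 (d = (4342/(-4746) + 2057*(1/1938)) - 23678 = (4342*(-1/4746) + 121/114) - 23678 = (-2171/2373 + 121/114) - 23678 = 13213/90174 - 23678 = -2135126759/90174 ≈ -23678.)
m - d = 481/9 - 1*(-2135126759/90174) = 481/9 + 2135126759/90174 = 6419838175/270522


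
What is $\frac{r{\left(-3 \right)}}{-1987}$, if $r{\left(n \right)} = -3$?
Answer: $\frac{3}{1987} \approx 0.0015098$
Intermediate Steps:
$\frac{r{\left(-3 \right)}}{-1987} = \frac{1}{-1987} \left(-3\right) = \left(- \frac{1}{1987}\right) \left(-3\right) = \frac{3}{1987}$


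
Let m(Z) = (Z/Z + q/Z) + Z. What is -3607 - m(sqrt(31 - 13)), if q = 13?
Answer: -3608 - 31*sqrt(2)/6 ≈ -3615.3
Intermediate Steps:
m(Z) = 1 + Z + 13/Z (m(Z) = (Z/Z + 13/Z) + Z = (1 + 13/Z) + Z = 1 + Z + 13/Z)
-3607 - m(sqrt(31 - 13)) = -3607 - (1 + sqrt(31 - 13) + 13/(sqrt(31 - 13))) = -3607 - (1 + sqrt(18) + 13/(sqrt(18))) = -3607 - (1 + 3*sqrt(2) + 13/((3*sqrt(2)))) = -3607 - (1 + 3*sqrt(2) + 13*(sqrt(2)/6)) = -3607 - (1 + 3*sqrt(2) + 13*sqrt(2)/6) = -3607 - (1 + 31*sqrt(2)/6) = -3607 + (-1 - 31*sqrt(2)/6) = -3608 - 31*sqrt(2)/6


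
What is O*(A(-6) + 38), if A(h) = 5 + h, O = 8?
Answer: 296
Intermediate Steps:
O*(A(-6) + 38) = 8*((5 - 6) + 38) = 8*(-1 + 38) = 8*37 = 296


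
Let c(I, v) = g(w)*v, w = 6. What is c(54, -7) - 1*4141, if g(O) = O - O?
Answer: -4141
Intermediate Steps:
g(O) = 0
c(I, v) = 0 (c(I, v) = 0*v = 0)
c(54, -7) - 1*4141 = 0 - 1*4141 = 0 - 4141 = -4141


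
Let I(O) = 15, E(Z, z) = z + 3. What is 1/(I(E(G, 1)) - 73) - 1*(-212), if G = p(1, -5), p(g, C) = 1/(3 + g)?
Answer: 12295/58 ≈ 211.98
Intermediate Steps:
G = ¼ (G = 1/(3 + 1) = 1/4 = ¼ ≈ 0.25000)
E(Z, z) = 3 + z
1/(I(E(G, 1)) - 73) - 1*(-212) = 1/(15 - 73) - 1*(-212) = 1/(-58) + 212 = -1/58 + 212 = 12295/58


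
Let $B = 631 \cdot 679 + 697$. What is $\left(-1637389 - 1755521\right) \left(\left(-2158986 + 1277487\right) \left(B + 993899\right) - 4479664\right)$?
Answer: $4256124743885596290$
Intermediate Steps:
$B = 429146$ ($B = 428449 + 697 = 429146$)
$\left(-1637389 - 1755521\right) \left(\left(-2158986 + 1277487\right) \left(B + 993899\right) - 4479664\right) = \left(-1637389 - 1755521\right) \left(\left(-2158986 + 1277487\right) \left(429146 + 993899\right) - 4479664\right) = - 3392910 \left(\left(-881499\right) 1423045 - 4479664\right) = - 3392910 \left(-1254412744455 - 4479664\right) = \left(-3392910\right) \left(-1254417224119\right) = 4256124743885596290$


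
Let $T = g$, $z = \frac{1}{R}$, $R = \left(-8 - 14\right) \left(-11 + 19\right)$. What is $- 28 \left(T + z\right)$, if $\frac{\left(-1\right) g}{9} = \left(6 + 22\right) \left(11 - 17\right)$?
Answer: $- \frac{1862777}{44} \approx -42336.0$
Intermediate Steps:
$R = -176$ ($R = \left(-22\right) 8 = -176$)
$z = - \frac{1}{176}$ ($z = \frac{1}{-176} = - \frac{1}{176} \approx -0.0056818$)
$g = 1512$ ($g = - 9 \left(6 + 22\right) \left(11 - 17\right) = - 9 \cdot 28 \left(-6\right) = \left(-9\right) \left(-168\right) = 1512$)
$T = 1512$
$- 28 \left(T + z\right) = - 28 \left(1512 - \frac{1}{176}\right) = \left(-28\right) \frac{266111}{176} = - \frac{1862777}{44}$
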